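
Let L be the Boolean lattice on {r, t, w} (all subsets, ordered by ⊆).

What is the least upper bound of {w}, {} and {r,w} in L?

{r,w}

Under ⊆, join is union: {w} ∪ {} ∪ {r,w} = {r,w}.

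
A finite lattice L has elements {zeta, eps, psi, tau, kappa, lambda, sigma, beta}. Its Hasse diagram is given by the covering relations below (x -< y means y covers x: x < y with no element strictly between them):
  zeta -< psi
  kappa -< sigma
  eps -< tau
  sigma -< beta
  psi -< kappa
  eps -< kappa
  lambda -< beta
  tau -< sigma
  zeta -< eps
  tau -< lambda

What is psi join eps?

kappa

Common upper bounds of {psi, eps}: beta, kappa, sigma.
The least among these is kappa.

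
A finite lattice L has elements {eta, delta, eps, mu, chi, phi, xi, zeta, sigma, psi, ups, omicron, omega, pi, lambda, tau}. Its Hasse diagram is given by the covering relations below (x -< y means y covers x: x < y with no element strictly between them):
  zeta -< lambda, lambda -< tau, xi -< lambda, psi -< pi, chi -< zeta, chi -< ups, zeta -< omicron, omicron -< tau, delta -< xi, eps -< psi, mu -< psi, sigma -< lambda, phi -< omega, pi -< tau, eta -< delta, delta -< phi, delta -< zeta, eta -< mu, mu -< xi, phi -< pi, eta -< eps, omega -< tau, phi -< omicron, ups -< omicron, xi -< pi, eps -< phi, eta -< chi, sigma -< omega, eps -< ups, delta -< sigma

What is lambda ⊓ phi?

Common lower bounds of {lambda, phi}: delta, eta.
The greatest among these is delta.

delta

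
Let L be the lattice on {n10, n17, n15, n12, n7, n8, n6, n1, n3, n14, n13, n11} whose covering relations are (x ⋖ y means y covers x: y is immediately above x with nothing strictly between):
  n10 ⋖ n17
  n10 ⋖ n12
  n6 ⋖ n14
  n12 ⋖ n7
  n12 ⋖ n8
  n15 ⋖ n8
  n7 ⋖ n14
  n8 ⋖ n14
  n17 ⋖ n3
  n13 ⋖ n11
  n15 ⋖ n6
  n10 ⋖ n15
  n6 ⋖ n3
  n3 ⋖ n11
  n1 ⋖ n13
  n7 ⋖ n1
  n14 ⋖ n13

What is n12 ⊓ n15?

n10

Common lower bounds of {n12, n15}: n10.
The greatest among these is n10.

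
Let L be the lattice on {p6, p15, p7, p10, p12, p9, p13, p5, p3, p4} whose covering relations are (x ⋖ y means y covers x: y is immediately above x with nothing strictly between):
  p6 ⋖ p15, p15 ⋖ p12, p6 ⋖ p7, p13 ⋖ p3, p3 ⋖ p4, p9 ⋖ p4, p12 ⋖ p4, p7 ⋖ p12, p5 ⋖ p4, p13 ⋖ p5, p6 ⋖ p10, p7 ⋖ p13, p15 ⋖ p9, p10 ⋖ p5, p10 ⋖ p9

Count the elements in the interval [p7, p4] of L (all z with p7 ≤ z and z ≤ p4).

6

The interval [p7, p4] = {p12, p13, p3, p4, p5, p7}, which has 6 elements.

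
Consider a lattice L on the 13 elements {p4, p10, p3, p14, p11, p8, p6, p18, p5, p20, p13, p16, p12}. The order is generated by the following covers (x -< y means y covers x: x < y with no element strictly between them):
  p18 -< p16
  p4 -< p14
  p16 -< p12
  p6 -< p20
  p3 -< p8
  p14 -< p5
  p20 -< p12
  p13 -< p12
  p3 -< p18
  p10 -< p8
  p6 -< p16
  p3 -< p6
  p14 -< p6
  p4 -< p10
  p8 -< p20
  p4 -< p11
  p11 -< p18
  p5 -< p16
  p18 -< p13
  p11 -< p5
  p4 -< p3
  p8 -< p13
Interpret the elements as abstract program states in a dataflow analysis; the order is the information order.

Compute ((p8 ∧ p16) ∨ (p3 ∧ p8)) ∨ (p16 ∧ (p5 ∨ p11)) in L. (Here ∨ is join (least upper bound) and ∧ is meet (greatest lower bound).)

p8 ∧ p16 = p3
p3 ∧ p8 = p3
p3 ∨ p3 = p3
p5 ∨ p11 = p5
p16 ∧ p5 = p5
p3 ∨ p5 = p16

p16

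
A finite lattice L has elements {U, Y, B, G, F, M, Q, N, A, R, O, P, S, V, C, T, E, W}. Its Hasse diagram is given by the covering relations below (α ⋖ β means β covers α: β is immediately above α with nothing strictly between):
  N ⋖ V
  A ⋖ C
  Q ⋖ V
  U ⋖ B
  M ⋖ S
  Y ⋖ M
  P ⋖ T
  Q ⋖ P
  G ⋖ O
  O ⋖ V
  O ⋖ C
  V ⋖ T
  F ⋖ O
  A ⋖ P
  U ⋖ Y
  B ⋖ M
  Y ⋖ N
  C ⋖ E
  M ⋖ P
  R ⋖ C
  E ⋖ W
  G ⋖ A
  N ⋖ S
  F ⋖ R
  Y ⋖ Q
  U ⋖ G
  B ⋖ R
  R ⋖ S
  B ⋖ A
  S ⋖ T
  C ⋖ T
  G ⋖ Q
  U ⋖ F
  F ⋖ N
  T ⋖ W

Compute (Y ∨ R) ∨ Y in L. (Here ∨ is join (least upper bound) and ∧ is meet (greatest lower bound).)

Y ∨ R = S
S ∨ Y = S

S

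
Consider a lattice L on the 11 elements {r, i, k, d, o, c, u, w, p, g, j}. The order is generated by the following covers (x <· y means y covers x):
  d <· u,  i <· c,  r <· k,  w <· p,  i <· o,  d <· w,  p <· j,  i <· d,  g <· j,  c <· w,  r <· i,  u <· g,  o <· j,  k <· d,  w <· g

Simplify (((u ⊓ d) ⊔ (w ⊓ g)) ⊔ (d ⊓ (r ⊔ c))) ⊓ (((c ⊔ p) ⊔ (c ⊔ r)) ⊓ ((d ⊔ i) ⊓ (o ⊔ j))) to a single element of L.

u ∧ d = d
w ∧ g = w
d ∨ w = w
r ∨ c = c
d ∧ c = i
w ∨ i = w
c ∨ p = p
c ∨ r = c
p ∨ c = p
d ∨ i = d
o ∨ j = j
d ∧ j = d
p ∧ d = d
w ∧ d = d

d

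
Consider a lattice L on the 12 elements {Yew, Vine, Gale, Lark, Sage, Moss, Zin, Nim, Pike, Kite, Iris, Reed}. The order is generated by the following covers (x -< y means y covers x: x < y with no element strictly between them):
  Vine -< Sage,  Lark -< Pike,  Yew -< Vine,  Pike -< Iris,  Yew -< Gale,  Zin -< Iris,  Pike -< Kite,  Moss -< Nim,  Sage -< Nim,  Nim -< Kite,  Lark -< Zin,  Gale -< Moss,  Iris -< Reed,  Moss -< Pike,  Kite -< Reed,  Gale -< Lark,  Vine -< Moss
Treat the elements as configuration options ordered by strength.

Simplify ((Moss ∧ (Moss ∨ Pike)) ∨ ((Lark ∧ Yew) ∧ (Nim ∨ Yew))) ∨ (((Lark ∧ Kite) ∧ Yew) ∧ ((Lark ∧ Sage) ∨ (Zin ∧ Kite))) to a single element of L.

Moss ∨ Pike = Pike
Moss ∧ Pike = Moss
Lark ∧ Yew = Yew
Nim ∨ Yew = Nim
Yew ∧ Nim = Yew
Moss ∨ Yew = Moss
Lark ∧ Kite = Lark
Lark ∧ Yew = Yew
Lark ∧ Sage = Yew
Zin ∧ Kite = Lark
Yew ∨ Lark = Lark
Yew ∧ Lark = Yew
Moss ∨ Yew = Moss

Moss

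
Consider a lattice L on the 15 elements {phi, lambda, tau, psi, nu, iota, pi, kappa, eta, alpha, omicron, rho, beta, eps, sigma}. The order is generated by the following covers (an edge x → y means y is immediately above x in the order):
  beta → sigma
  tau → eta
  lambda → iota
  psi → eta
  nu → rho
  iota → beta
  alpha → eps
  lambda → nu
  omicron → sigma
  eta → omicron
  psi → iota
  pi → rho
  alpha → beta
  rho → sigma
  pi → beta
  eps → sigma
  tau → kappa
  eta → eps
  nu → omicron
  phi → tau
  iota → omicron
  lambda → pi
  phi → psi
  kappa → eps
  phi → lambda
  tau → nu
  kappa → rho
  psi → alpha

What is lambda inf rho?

Common lower bounds of {lambda, rho}: lambda, phi.
The greatest among these is lambda.

lambda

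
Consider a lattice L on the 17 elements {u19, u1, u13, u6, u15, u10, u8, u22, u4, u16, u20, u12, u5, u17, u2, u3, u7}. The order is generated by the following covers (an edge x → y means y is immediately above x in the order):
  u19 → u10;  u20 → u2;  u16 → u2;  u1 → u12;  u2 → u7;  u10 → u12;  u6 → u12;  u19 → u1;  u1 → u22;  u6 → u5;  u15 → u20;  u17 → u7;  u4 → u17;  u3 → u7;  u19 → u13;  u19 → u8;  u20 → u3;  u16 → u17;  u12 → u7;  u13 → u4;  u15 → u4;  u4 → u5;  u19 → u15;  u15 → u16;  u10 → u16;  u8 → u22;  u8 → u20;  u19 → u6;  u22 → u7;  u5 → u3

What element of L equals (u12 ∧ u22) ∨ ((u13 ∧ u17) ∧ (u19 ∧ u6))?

u12 ∧ u22 = u1
u13 ∧ u17 = u13
u19 ∧ u6 = u19
u13 ∧ u19 = u19
u1 ∨ u19 = u1

u1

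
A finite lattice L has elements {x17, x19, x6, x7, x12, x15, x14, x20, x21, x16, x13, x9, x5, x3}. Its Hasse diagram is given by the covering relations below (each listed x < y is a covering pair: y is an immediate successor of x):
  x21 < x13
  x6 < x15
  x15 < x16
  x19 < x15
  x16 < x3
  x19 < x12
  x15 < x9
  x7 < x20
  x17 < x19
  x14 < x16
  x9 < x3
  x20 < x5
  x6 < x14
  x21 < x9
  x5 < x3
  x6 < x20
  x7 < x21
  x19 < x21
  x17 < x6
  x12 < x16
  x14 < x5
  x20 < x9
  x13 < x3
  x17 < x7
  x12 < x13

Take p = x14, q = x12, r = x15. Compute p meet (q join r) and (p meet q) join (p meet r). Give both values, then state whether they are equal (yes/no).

q join r = x16, so p meet (q join r) = x14 meet x16 = x14.
p meet q = x17 and p meet r = x6, so (p meet q) join (p meet r) = x17 join x6 = x6.
Equal: no.

x14; x6; no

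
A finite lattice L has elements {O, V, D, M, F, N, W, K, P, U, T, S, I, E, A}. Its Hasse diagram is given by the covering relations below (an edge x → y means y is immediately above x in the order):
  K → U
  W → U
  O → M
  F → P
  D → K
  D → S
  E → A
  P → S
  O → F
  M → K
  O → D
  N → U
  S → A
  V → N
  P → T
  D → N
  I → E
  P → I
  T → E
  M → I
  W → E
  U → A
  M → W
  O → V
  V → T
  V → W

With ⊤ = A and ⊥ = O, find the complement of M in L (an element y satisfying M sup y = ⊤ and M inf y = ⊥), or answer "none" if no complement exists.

Need y with M ∨ y = A and M ∧ y = O.
Checking each element gives: S.

S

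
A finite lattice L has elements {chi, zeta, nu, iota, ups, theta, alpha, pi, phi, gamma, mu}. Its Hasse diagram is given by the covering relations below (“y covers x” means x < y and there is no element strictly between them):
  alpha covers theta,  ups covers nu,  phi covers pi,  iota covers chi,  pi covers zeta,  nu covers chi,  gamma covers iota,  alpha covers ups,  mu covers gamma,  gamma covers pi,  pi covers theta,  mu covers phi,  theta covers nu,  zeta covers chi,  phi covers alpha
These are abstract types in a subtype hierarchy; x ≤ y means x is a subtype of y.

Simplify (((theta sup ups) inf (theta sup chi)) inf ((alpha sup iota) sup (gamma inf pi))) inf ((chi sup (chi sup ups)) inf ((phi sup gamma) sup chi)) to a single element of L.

nu

theta ∨ ups = alpha
theta ∨ chi = theta
alpha ∧ theta = theta
alpha ∨ iota = mu
gamma ∧ pi = pi
mu ∨ pi = mu
theta ∧ mu = theta
chi ∨ ups = ups
chi ∨ ups = ups
phi ∨ gamma = mu
mu ∨ chi = mu
ups ∧ mu = ups
theta ∧ ups = nu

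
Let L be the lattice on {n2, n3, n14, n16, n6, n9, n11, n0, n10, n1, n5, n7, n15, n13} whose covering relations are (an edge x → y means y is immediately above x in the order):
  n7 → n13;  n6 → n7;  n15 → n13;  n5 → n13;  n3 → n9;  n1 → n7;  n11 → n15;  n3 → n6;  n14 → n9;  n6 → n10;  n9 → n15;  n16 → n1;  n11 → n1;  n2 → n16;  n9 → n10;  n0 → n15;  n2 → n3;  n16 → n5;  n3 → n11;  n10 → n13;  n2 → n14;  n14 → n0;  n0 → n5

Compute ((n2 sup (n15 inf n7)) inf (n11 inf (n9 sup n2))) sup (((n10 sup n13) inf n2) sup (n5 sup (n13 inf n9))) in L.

n13

n15 ∧ n7 = n11
n2 ∨ n11 = n11
n9 ∨ n2 = n9
n11 ∧ n9 = n3
n11 ∧ n3 = n3
n10 ∨ n13 = n13
n13 ∧ n2 = n2
n13 ∧ n9 = n9
n5 ∨ n9 = n13
n2 ∨ n13 = n13
n3 ∨ n13 = n13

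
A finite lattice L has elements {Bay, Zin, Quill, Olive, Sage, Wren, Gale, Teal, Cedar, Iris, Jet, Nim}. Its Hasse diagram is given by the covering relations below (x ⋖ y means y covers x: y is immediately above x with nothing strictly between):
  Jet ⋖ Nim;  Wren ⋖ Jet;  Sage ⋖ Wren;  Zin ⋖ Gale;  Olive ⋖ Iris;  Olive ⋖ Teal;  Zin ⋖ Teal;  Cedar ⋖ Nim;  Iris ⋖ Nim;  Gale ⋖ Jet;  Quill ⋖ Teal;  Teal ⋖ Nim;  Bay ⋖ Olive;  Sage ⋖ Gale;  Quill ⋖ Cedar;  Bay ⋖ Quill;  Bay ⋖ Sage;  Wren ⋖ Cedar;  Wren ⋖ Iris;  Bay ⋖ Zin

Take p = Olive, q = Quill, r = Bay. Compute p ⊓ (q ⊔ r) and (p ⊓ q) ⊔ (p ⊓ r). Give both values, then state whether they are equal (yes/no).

Bay; Bay; yes

q ⊔ r = Quill, so p ⊓ (q ⊔ r) = Olive ⊓ Quill = Bay.
p ⊓ q = Bay and p ⊓ r = Bay, so (p ⊓ q) ⊔ (p ⊓ r) = Bay ⊔ Bay = Bay.
Equal: yes.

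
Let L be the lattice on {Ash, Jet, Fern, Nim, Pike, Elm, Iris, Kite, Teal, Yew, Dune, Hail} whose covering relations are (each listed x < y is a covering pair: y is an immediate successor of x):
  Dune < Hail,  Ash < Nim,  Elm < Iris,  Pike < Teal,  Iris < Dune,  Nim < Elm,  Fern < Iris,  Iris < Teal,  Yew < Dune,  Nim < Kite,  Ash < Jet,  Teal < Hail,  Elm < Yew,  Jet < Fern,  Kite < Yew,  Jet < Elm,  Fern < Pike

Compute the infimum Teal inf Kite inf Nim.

Common lower bounds of {Teal, Kite, Nim}: Ash, Nim.
The greatest among these is Nim.

Nim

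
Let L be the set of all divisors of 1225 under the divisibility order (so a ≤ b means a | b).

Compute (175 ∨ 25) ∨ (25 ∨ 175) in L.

175

175 ∨ 25 = 175
25 ∨ 175 = 175
175 ∨ 175 = 175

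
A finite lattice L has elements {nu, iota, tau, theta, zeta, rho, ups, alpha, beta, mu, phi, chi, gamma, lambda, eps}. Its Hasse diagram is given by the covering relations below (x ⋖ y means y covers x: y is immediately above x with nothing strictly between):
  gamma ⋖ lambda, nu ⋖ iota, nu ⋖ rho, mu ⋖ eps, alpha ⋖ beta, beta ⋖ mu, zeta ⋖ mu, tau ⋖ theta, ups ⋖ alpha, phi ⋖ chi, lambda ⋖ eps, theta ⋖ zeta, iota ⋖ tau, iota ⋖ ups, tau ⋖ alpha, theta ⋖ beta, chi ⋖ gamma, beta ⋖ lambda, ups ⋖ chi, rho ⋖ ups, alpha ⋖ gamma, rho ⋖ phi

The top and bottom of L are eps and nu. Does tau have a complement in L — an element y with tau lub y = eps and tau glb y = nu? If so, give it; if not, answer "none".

none

For every candidate y, either tau ∨ y ≠ eps or tau ∧ y ≠ nu; no complement exists.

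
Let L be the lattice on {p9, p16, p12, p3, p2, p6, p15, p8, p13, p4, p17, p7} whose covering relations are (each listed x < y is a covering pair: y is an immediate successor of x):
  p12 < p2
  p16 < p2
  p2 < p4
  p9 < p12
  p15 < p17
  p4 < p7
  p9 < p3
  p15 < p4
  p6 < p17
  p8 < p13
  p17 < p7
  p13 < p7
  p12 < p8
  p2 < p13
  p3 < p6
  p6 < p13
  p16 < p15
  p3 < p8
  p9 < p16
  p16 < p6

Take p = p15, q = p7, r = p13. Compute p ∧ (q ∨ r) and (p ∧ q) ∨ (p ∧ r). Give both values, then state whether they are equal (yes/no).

q ∨ r = p7, so p ∧ (q ∨ r) = p15 ∧ p7 = p15.
p ∧ q = p15 and p ∧ r = p16, so (p ∧ q) ∨ (p ∧ r) = p15 ∨ p16 = p15.
Equal: yes.

p15; p15; yes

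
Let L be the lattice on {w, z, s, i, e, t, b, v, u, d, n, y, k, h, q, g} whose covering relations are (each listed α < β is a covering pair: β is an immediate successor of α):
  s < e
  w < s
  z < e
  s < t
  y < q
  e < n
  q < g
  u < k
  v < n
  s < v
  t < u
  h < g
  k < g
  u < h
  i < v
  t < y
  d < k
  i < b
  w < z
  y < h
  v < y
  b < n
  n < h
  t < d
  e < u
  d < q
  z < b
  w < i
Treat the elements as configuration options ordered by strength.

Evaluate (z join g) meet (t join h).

z ∨ g = g
t ∨ h = h
g ∧ h = h

h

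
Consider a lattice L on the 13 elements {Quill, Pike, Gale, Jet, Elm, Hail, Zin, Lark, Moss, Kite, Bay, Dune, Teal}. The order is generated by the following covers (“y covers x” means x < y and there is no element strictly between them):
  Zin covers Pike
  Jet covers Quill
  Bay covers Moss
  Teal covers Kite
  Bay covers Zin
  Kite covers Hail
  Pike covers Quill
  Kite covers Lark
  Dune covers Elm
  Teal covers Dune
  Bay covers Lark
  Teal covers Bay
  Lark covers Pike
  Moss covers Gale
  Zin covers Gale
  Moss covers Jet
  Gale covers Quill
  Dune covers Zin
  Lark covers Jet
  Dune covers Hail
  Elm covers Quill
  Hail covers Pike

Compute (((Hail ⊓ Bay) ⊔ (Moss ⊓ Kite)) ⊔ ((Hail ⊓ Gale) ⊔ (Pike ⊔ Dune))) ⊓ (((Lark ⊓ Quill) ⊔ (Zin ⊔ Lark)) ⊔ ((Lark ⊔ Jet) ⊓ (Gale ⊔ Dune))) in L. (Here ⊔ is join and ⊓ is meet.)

Bay

Hail ∧ Bay = Pike
Moss ∧ Kite = Jet
Pike ∨ Jet = Lark
Hail ∧ Gale = Quill
Pike ∨ Dune = Dune
Quill ∨ Dune = Dune
Lark ∨ Dune = Teal
Lark ∧ Quill = Quill
Zin ∨ Lark = Bay
Quill ∨ Bay = Bay
Lark ∨ Jet = Lark
Gale ∨ Dune = Dune
Lark ∧ Dune = Pike
Bay ∨ Pike = Bay
Teal ∧ Bay = Bay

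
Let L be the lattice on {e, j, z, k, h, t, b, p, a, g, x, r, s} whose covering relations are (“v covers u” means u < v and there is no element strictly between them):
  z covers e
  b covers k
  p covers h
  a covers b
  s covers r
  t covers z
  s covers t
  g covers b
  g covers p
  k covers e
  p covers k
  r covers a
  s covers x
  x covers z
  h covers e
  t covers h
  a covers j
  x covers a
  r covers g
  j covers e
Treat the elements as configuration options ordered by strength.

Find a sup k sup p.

r

Common upper bounds of {a, k, p}: r, s.
The least among these is r.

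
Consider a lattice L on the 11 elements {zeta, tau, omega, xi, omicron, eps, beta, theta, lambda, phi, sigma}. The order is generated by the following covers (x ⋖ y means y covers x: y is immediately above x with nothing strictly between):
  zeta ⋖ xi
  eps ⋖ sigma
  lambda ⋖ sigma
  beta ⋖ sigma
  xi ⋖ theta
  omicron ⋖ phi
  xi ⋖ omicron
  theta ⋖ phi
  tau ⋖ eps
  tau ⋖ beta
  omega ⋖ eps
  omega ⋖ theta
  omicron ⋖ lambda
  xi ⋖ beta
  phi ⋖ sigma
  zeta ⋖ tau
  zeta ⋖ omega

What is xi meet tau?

zeta

Common lower bounds of {xi, tau}: zeta.
The greatest among these is zeta.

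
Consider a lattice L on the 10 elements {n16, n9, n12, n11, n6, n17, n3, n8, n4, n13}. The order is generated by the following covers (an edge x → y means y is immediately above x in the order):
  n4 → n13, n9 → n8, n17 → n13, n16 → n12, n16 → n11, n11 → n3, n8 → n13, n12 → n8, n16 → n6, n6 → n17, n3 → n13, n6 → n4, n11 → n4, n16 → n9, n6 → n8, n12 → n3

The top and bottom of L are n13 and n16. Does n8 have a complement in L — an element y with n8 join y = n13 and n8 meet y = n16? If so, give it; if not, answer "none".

Need y with n8 ∨ y = n13 and n8 ∧ y = n16.
Checking each element gives: n11.

n11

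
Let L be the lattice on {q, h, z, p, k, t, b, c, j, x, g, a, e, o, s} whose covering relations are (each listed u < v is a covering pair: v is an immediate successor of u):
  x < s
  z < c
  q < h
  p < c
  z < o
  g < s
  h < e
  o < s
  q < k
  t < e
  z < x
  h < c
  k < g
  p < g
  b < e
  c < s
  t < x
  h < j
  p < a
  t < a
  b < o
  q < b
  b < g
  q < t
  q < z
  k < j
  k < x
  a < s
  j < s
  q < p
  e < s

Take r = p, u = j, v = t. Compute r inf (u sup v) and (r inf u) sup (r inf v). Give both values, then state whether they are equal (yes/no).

u sup v = s, so r inf (u sup v) = p inf s = p.
r inf u = q and r inf v = q, so (r inf u) sup (r inf v) = q sup q = q.
Equal: no.

p; q; no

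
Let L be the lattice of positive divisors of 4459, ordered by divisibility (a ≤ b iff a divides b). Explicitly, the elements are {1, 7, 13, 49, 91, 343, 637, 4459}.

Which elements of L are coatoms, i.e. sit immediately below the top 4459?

The coatoms are exactly the elements covered by 4459: 343, 637.

343, 637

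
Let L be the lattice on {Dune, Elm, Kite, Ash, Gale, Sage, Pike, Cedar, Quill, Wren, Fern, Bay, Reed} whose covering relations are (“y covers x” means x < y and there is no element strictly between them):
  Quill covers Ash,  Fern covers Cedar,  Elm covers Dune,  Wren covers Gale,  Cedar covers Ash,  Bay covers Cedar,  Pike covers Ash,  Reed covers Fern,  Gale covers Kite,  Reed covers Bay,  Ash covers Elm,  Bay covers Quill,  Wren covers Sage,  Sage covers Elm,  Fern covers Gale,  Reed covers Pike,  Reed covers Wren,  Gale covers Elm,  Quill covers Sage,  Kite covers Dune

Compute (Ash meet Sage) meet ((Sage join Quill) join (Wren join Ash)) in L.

Ash ∧ Sage = Elm
Sage ∨ Quill = Quill
Wren ∨ Ash = Reed
Quill ∨ Reed = Reed
Elm ∧ Reed = Elm

Elm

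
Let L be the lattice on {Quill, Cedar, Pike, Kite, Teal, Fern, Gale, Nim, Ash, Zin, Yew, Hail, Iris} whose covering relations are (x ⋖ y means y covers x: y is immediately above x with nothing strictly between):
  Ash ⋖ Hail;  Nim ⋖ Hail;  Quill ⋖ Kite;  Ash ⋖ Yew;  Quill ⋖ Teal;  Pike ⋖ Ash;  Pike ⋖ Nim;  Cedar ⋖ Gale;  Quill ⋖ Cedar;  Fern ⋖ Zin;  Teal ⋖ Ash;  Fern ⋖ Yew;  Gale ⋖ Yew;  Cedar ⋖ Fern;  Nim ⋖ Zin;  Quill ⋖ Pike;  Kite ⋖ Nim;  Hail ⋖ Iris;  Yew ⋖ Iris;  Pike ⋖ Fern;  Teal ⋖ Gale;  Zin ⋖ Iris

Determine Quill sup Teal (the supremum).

Teal

Common upper bounds of {Quill, Teal}: Ash, Gale, Hail, Iris, Teal, Yew.
The least among these is Teal.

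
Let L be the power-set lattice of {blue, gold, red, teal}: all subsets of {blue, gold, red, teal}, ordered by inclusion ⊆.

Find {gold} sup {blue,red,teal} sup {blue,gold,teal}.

{blue,gold,red,teal}

Under ⊆, join is union: {gold} ∪ {blue,red,teal} ∪ {blue,gold,teal} = {blue,gold,red,teal}.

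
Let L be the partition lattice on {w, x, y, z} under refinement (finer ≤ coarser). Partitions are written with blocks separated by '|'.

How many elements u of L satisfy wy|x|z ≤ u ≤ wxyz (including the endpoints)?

5

The interval [wy|x|z, wxyz] = {wxyz, wxy|z, wyz|x, wy|xz, wy|x|z}, which has 5 elements.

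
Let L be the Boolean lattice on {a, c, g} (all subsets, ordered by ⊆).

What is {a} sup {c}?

Under ⊆, join is union: {a} ∪ {c} = {a,c}.

{a,c}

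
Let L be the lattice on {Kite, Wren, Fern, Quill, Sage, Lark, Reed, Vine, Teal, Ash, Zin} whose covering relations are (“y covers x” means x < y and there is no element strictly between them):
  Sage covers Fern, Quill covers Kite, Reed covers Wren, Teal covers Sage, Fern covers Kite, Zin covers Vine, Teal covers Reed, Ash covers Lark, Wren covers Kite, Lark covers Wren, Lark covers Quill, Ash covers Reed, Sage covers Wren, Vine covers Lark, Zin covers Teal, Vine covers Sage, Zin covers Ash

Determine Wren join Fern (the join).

Sage

Common upper bounds of {Wren, Fern}: Sage, Teal, Vine, Zin.
The least among these is Sage.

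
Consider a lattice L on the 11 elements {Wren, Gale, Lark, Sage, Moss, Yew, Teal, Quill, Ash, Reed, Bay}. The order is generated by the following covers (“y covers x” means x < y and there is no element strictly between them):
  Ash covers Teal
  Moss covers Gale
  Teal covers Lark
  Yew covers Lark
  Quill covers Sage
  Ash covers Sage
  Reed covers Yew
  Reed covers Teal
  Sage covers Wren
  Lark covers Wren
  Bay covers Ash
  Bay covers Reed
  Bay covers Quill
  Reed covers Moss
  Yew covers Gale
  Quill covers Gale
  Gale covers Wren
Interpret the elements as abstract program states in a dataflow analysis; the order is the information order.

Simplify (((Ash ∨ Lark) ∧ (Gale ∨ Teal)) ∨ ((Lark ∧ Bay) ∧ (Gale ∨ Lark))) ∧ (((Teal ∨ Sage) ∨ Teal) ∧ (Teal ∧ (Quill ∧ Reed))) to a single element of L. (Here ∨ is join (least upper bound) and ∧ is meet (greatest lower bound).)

Wren

Ash ∨ Lark = Ash
Gale ∨ Teal = Reed
Ash ∧ Reed = Teal
Lark ∧ Bay = Lark
Gale ∨ Lark = Yew
Lark ∧ Yew = Lark
Teal ∨ Lark = Teal
Teal ∨ Sage = Ash
Ash ∨ Teal = Ash
Quill ∧ Reed = Gale
Teal ∧ Gale = Wren
Ash ∧ Wren = Wren
Teal ∧ Wren = Wren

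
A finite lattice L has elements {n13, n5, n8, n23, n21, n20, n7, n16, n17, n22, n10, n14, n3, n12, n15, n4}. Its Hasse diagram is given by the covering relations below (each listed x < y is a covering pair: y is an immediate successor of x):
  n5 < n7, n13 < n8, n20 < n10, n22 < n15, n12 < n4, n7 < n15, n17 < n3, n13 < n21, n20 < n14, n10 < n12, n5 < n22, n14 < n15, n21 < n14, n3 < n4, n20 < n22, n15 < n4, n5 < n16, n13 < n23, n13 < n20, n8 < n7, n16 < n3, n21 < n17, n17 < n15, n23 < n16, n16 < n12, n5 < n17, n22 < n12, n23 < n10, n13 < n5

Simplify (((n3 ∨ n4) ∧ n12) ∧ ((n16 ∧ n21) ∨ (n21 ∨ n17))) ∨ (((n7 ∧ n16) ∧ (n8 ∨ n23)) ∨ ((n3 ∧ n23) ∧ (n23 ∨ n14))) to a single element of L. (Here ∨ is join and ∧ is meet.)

n3 ∨ n4 = n4
n4 ∧ n12 = n12
n16 ∧ n21 = n13
n21 ∨ n17 = n17
n13 ∨ n17 = n17
n12 ∧ n17 = n5
n7 ∧ n16 = n5
n8 ∨ n23 = n4
n5 ∧ n4 = n5
n3 ∧ n23 = n23
n23 ∨ n14 = n4
n23 ∧ n4 = n23
n5 ∨ n23 = n16
n5 ∨ n16 = n16

n16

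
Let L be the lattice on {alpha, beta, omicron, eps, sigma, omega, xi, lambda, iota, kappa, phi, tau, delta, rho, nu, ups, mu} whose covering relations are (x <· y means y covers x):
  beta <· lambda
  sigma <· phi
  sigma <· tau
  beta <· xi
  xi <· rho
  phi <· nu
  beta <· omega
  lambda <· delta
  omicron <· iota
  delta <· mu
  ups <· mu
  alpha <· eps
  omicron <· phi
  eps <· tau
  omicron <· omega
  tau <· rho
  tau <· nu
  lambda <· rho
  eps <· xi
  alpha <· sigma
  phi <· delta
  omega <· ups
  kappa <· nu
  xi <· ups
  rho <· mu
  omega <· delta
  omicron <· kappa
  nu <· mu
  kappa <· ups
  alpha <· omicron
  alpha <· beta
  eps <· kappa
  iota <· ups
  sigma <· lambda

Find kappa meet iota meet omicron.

Common lower bounds of {kappa, iota, omicron}: alpha, omicron.
The greatest among these is omicron.

omicron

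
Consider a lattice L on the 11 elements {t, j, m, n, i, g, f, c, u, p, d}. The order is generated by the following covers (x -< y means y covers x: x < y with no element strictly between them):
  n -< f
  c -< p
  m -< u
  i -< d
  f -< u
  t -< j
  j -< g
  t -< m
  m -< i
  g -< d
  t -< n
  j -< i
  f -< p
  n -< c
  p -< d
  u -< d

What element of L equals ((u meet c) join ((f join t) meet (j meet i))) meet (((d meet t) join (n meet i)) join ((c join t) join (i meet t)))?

u ∧ c = n
f ∨ t = f
j ∧ i = j
f ∧ j = t
n ∨ t = n
d ∧ t = t
n ∧ i = t
t ∨ t = t
c ∨ t = c
i ∧ t = t
c ∨ t = c
t ∨ c = c
n ∧ c = n

n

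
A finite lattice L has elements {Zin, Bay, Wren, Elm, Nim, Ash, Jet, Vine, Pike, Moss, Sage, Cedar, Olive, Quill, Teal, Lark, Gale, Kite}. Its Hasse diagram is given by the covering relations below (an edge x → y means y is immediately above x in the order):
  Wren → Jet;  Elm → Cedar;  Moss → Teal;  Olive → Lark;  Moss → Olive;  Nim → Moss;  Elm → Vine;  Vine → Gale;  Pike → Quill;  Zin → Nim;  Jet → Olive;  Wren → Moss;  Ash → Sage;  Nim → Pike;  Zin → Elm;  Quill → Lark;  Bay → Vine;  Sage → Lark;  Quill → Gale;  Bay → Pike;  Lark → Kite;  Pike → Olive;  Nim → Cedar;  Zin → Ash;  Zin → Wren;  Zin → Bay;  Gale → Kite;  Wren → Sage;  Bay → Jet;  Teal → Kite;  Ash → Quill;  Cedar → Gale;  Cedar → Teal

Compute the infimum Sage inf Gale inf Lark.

Common lower bounds of {Sage, Gale, Lark}: Ash, Zin.
The greatest among these is Ash.

Ash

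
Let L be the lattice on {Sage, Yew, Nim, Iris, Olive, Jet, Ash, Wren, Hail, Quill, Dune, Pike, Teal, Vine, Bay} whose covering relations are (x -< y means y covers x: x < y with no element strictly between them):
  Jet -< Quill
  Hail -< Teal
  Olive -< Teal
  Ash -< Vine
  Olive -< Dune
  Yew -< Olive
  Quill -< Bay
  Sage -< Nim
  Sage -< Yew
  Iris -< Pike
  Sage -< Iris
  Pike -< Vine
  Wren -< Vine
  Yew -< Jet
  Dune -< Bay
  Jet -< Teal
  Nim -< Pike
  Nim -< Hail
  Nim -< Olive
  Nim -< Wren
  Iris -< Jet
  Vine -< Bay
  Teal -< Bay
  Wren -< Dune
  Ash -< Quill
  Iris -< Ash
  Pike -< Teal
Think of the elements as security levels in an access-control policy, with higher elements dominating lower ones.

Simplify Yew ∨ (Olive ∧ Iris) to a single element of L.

Olive ∧ Iris = Sage
Yew ∨ Sage = Yew

Yew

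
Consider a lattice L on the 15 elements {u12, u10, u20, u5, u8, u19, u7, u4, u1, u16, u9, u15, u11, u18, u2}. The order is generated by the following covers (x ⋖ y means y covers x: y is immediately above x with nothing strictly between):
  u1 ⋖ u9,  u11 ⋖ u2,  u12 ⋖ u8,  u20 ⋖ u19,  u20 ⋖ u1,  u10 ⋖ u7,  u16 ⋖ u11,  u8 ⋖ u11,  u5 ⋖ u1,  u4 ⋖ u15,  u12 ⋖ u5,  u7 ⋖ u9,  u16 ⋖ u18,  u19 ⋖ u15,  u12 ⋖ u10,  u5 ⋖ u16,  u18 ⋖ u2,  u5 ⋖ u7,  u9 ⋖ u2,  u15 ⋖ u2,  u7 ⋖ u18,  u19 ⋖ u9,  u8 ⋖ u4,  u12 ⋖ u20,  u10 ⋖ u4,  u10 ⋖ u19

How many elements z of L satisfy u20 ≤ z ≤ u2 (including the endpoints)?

6

The interval [u20, u2] = {u1, u15, u19, u2, u20, u9}, which has 6 elements.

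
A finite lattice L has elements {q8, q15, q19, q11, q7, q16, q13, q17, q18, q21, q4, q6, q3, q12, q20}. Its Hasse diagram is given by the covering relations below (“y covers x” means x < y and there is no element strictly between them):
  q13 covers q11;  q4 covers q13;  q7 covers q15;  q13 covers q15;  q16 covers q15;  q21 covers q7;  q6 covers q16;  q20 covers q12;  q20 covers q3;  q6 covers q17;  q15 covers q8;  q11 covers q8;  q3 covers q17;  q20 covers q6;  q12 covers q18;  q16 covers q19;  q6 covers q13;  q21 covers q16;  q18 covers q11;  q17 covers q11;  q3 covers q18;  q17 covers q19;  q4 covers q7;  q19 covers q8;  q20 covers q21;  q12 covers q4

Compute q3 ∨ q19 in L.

q3

q3 ∨ q19 = q3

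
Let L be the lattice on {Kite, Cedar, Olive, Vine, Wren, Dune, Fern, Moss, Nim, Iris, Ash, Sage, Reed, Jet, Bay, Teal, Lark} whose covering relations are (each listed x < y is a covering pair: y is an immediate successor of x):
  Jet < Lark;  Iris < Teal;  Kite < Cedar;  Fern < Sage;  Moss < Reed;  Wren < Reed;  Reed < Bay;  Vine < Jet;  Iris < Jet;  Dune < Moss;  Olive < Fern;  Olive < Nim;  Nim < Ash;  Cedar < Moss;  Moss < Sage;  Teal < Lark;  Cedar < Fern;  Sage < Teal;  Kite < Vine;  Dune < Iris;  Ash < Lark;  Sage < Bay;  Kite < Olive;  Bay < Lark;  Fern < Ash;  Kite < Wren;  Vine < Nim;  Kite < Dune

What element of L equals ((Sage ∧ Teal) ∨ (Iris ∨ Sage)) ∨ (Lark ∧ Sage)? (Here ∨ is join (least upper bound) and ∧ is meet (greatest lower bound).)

Sage ∧ Teal = Sage
Iris ∨ Sage = Teal
Sage ∨ Teal = Teal
Lark ∧ Sage = Sage
Teal ∨ Sage = Teal

Teal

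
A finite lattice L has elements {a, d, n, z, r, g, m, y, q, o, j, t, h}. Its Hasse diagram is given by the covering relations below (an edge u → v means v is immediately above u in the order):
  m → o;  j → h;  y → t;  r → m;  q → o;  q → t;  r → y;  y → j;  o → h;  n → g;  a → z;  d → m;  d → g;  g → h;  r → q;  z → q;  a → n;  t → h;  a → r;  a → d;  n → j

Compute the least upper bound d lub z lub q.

Common upper bounds of {d, z, q}: h, o.
The least among these is o.

o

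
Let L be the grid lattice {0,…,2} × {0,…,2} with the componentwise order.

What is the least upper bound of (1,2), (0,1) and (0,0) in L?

In a product of chains, the join is componentwise max, giving (1,2).

(1,2)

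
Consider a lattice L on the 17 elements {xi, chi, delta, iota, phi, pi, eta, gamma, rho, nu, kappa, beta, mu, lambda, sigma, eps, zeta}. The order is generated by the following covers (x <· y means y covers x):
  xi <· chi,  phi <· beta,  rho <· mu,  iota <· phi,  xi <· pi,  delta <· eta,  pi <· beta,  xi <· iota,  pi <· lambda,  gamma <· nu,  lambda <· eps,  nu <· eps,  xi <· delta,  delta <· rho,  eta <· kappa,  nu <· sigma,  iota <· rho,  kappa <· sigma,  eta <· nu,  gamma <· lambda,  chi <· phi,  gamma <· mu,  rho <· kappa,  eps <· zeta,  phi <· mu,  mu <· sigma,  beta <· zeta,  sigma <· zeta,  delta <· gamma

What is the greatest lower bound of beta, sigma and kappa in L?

iota

Common lower bounds of {beta, sigma, kappa}: iota, xi.
The greatest among these is iota.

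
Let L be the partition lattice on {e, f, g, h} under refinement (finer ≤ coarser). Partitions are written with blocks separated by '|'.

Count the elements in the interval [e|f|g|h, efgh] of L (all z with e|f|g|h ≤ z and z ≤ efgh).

The interval [e|f|g|h, efgh] = {efgh, efg|h, efh|g, ef|gh, ef|g|h, egh|f, eg|fh, eg|f|h, eh|fg, eh|f|g, e|fgh, e|fg|h, e|fh|g, e|f|gh, e|f|g|h}, which has 15 elements.

15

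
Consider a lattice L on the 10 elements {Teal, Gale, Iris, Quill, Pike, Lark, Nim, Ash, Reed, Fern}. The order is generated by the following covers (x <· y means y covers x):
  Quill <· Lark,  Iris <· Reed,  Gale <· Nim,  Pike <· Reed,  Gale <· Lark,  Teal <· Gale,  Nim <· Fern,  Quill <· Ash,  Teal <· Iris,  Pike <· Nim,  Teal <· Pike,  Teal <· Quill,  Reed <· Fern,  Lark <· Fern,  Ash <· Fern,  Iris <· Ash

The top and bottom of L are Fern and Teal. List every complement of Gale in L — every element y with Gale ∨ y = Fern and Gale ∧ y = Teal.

Ash, Iris, Reed

Need y with Gale ∨ y = Fern and Gale ∧ y = Teal.
Checking each element gives: Ash, Iris, Reed.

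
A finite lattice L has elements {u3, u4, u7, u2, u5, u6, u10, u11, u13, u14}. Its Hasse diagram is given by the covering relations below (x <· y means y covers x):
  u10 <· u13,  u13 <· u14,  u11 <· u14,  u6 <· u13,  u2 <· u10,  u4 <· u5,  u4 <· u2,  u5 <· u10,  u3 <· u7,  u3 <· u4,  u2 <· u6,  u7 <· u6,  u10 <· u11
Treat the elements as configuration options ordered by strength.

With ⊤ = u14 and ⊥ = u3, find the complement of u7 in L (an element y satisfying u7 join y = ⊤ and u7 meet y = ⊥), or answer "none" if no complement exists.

u11

Need y with u7 ∨ y = u14 and u7 ∧ y = u3.
Checking each element gives: u11.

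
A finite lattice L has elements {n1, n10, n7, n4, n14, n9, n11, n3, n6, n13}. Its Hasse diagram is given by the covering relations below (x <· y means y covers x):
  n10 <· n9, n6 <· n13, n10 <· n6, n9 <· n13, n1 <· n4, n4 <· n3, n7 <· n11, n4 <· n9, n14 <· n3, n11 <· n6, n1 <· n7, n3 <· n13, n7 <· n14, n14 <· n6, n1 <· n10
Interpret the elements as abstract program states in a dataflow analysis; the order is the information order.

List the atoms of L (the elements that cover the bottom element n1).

The atoms are exactly the elements that cover n1: n10, n4, n7.

n10, n4, n7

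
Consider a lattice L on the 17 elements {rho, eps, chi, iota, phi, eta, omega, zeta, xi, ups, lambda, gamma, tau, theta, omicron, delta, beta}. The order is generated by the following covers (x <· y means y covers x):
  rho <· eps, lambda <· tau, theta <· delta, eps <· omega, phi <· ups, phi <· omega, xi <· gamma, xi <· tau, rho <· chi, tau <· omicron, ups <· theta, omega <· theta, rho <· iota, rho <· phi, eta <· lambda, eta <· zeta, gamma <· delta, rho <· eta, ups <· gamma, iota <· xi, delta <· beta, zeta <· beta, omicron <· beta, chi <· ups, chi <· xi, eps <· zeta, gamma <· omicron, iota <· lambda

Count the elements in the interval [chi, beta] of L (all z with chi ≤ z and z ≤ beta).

The interval [chi, beta] = {beta, chi, delta, gamma, omicron, tau, theta, ups, xi}, which has 9 elements.

9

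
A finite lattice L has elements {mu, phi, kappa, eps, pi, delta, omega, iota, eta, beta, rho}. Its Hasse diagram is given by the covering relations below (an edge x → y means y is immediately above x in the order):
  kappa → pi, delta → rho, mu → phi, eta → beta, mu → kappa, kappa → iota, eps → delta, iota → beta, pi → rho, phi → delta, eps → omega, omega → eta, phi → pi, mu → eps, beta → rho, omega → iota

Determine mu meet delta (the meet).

mu

Common lower bounds of {mu, delta}: mu.
The greatest among these is mu.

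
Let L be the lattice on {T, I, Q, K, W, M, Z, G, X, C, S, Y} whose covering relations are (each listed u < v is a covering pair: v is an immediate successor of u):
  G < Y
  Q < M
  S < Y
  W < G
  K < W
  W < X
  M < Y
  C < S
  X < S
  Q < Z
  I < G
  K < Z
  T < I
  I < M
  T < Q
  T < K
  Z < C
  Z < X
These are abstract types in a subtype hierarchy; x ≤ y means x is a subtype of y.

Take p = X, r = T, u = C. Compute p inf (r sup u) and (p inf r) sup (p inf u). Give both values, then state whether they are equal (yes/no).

Z; Z; yes

r sup u = C, so p inf (r sup u) = X inf C = Z.
p inf r = T and p inf u = Z, so (p inf r) sup (p inf u) = T sup Z = Z.
Equal: yes.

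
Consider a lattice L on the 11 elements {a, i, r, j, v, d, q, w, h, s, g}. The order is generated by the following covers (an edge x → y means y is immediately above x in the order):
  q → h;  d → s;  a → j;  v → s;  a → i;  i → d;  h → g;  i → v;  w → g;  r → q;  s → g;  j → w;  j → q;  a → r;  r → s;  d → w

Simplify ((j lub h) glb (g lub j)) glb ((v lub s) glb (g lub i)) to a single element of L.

r

j ∨ h = h
g ∨ j = g
h ∧ g = h
v ∨ s = s
g ∨ i = g
s ∧ g = s
h ∧ s = r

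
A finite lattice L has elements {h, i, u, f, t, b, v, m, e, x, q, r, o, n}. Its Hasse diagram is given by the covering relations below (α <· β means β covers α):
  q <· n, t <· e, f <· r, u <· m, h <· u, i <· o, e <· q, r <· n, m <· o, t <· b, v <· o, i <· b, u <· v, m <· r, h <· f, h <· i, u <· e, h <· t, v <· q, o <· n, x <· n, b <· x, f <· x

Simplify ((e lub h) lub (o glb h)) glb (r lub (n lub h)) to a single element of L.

e ∨ h = e
o ∧ h = h
e ∨ h = e
n ∨ h = n
r ∨ n = n
e ∧ n = e

e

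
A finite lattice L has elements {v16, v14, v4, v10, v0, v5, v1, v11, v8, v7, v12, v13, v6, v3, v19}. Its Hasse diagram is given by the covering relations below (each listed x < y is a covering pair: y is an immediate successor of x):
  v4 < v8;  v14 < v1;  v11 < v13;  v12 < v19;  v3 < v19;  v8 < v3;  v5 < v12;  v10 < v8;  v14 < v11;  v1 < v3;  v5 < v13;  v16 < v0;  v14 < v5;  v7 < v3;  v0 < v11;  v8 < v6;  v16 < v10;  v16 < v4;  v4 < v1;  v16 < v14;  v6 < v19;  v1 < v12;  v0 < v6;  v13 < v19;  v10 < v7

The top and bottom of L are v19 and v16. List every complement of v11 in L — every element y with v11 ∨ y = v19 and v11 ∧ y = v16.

v10, v4, v7, v8

Need y with v11 ∨ y = v19 and v11 ∧ y = v16.
Checking each element gives: v10, v4, v7, v8.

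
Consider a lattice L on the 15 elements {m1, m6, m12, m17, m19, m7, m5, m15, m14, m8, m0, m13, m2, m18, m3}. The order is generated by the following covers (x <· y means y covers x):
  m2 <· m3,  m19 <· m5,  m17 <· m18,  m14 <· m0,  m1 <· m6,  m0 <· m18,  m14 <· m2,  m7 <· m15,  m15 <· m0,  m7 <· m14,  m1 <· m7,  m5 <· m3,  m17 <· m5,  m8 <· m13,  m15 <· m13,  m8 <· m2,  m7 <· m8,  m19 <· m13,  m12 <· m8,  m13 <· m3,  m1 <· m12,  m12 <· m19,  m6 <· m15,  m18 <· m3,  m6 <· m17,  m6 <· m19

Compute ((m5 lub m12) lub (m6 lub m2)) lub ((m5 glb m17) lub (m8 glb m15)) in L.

m5 ∨ m12 = m5
m6 ∨ m2 = m3
m5 ∨ m3 = m3
m5 ∧ m17 = m17
m8 ∧ m15 = m7
m17 ∨ m7 = m18
m3 ∨ m18 = m3

m3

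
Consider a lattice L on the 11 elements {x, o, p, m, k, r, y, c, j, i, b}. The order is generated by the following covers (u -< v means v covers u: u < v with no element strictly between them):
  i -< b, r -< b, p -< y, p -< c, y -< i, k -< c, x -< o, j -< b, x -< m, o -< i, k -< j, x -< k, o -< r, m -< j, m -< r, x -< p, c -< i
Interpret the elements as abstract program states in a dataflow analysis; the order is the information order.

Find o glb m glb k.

Common lower bounds of {o, m, k}: x.
The greatest among these is x.

x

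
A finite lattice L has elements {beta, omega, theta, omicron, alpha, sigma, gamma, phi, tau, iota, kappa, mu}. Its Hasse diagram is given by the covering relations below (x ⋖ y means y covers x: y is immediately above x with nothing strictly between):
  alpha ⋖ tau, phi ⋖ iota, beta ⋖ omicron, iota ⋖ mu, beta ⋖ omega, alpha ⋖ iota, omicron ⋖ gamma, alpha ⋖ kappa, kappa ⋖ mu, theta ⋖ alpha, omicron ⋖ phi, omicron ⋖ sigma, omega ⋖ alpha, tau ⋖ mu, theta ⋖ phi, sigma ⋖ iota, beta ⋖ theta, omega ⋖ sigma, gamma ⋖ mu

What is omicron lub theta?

phi

Common upper bounds of {omicron, theta}: iota, mu, phi.
The least among these is phi.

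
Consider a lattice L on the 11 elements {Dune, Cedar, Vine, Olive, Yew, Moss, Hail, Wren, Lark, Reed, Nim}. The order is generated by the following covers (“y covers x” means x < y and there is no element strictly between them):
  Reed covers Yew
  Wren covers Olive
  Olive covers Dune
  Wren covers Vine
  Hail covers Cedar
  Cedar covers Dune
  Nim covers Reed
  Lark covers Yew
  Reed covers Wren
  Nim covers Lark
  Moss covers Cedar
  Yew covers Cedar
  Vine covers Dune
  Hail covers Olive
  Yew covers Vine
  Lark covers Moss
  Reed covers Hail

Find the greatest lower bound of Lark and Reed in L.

Yew

Common lower bounds of {Lark, Reed}: Cedar, Dune, Vine, Yew.
The greatest among these is Yew.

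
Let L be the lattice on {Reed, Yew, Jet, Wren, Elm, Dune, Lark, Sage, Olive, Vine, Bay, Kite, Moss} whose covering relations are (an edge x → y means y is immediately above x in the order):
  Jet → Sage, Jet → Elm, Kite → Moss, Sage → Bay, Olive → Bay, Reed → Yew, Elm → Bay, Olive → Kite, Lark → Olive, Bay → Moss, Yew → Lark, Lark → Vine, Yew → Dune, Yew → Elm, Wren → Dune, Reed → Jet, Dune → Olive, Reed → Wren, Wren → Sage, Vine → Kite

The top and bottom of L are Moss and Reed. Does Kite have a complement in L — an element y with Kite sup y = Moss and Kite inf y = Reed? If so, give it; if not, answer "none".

Jet

Need y with Kite ∨ y = Moss and Kite ∧ y = Reed.
Checking each element gives: Jet.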